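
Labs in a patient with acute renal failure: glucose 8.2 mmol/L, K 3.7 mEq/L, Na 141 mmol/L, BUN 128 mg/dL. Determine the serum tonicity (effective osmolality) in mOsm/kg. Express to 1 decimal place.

Effective osmolality excludes urea (freely permeant across cell membranes):
2·Na + glucose
= 2·141 + 8.2
= 282 + 8.2
= 290.2 mOsm/kg

290.2 mOsm/kg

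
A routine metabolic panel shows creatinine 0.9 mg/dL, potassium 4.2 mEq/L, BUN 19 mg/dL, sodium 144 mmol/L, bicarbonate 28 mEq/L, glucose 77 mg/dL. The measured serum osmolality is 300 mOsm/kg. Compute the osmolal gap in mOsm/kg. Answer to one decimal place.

0.9 mOsm/kg

Calculated osmolality = 2·Na + glucose/18 + BUN/2.8
= 2·144 + 77/18 + 19/2.8
= 288 + 4.28 + 6.79
= 299.07 mOsm/kg ≈ 299.1 mOsm/kg
Osmolar gap = measured − calculated = 300 − 299.1 = 0.9 mOsm/kg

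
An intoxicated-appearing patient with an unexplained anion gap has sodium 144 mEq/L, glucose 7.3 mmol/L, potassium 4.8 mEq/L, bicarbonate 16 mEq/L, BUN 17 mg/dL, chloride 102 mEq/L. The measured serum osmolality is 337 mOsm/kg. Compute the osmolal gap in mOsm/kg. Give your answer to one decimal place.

Calculated osmolality = 2·Na + glucose + BUN/2.8
= 2·144 + 7.3 + 17/2.8
= 288 + 7.30 + 6.07
= 301.37 mOsm/kg ≈ 301.4 mOsm/kg
Osmolar gap = measured − calculated = 337 − 301.4 = 35.6 mOsm/kg

35.6 mOsm/kg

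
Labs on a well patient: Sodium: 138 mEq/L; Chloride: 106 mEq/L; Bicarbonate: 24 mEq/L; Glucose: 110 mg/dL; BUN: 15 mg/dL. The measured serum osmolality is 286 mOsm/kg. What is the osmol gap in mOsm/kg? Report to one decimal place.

Calculated osmolality = 2·Na + glucose/18 + BUN/2.8
= 2·138 + 110/18 + 15/2.8
= 276 + 6.11 + 5.36
= 287.47 mOsm/kg ≈ 287.5 mOsm/kg
Osmolar gap = measured − calculated = 286 − 287.5 = -1.5 mOsm/kg

-1.5 mOsm/kg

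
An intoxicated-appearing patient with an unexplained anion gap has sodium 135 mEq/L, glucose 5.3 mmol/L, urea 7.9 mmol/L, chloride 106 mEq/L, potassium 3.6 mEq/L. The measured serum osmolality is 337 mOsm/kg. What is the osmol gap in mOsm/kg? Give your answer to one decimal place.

53.8 mOsm/kg

Calculated osmolality = 2·Na + glucose + urea
= 2·135 + 5.3 + 7.9
= 270 + 5.30 + 7.90
= 283.2 mOsm/kg ≈ 283.2 mOsm/kg
Osmolar gap = measured − calculated = 337 − 283.2 = 53.8 mOsm/kg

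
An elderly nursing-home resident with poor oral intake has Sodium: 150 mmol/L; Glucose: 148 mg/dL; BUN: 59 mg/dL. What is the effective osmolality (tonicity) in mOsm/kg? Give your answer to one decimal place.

Effective osmolality excludes urea (freely permeant across cell membranes):
2·Na + glucose/18
= 2·150 + 148/18
= 300 + 8.22
= 308.22 mOsm/kg

308.2 mOsm/kg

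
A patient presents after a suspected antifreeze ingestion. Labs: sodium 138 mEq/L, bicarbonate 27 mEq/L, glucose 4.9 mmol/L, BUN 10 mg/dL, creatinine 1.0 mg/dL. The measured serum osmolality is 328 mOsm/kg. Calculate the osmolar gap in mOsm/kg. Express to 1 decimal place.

Calculated osmolality = 2·Na + glucose + BUN/2.8
= 2·138 + 4.9 + 10/2.8
= 276 + 4.90 + 3.57
= 284.47 mOsm/kg ≈ 284.5 mOsm/kg
Osmolar gap = measured − calculated = 328 − 284.5 = 43.5 mOsm/kg

43.5 mOsm/kg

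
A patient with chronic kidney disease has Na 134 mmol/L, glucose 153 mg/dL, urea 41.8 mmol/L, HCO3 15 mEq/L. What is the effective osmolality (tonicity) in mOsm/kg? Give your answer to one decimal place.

Effective osmolality excludes urea (freely permeant across cell membranes):
2·Na + glucose/18
= 2·134 + 153/18
= 268 + 8.5
= 276.5 mOsm/kg

276.5 mOsm/kg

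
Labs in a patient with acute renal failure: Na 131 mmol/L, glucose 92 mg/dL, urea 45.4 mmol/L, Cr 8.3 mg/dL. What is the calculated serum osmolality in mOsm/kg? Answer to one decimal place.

Calculated osmolality = 2·Na + glucose/18 + urea
= 2·131 + 92/18 + 45.4
= 262 + 5.11 + 45.40
= 312.51 mOsm/kg

312.5 mOsm/kg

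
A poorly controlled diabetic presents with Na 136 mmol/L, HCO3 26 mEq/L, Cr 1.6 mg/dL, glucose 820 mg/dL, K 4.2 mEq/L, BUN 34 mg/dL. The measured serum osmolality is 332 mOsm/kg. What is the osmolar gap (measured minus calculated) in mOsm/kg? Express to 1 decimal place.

2.3 mOsm/kg

Calculated osmolality = 2·Na + glucose/18 + BUN/2.8
= 2·136 + 820/18 + 34/2.8
= 272 + 45.56 + 12.14
= 329.7 mOsm/kg ≈ 329.7 mOsm/kg
Osmolar gap = measured − calculated = 332 − 329.7 = 2.3 mOsm/kg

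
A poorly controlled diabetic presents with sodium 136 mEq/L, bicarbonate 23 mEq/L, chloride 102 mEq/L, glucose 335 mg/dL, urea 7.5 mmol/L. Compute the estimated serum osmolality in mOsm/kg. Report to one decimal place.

Calculated osmolality = 2·Na + glucose/18 + urea
= 2·136 + 335/18 + 7.5
= 272 + 18.61 + 7.50
= 298.11 mOsm/kg

298.1 mOsm/kg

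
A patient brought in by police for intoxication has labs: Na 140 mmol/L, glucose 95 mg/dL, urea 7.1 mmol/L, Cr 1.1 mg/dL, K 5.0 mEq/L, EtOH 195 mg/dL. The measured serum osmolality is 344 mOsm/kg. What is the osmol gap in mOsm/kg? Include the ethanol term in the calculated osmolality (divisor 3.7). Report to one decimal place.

-1.1 mOsm/kg

Calculated osmolality = 2·Na + glucose/18 + urea + ethanol/3.7
= 2·140 + 95/18 + 7.1 + 195/3.7
= 280 + 5.28 + 7.10 + 52.70
= 345.08 mOsm/kg ≈ 345.1 mOsm/kg
Osmolar gap = measured − calculated = 344 − 345.1 = -1.1 mOsm/kg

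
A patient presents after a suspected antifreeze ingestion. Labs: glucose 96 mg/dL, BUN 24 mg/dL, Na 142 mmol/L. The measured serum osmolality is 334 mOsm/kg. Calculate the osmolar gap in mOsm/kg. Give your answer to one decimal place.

Calculated osmolality = 2·Na + glucose/18 + BUN/2.8
= 2·142 + 96/18 + 24/2.8
= 284 + 5.33 + 8.57
= 297.9 mOsm/kg ≈ 297.9 mOsm/kg
Osmolar gap = measured − calculated = 334 − 297.9 = 36.1 mOsm/kg

36.1 mOsm/kg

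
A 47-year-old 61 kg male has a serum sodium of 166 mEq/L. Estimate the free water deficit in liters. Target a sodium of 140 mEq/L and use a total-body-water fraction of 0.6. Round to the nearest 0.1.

6.8 L

TBW = 0.6 · 61 = 36.6 L
Free water deficit = TBW · (Na/140 − 1)
= 36.6 · (166/140 − 1)
= 36.6 · 0.1857
= 6.8 L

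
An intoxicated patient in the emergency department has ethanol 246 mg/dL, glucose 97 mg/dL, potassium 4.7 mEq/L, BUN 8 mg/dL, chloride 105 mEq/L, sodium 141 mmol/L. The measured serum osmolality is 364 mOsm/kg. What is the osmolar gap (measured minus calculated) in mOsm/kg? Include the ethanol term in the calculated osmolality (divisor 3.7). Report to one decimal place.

7.3 mOsm/kg

Calculated osmolality = 2·Na + glucose/18 + BUN/2.8 + ethanol/3.7
= 2·141 + 97/18 + 8/2.8 + 246/3.7
= 282 + 5.39 + 2.86 + 66.49
= 356.74 mOsm/kg ≈ 356.7 mOsm/kg
Osmolar gap = measured − calculated = 364 − 356.7 = 7.3 mOsm/kg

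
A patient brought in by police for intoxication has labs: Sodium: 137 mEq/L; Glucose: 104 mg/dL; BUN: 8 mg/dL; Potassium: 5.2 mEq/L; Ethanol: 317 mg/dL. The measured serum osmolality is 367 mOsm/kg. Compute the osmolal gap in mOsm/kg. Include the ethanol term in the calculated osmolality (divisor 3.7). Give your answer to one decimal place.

-1.3 mOsm/kg

Calculated osmolality = 2·Na + glucose/18 + BUN/2.8 + ethanol/3.7
= 2·137 + 104/18 + 8/2.8 + 317/3.7
= 274 + 5.78 + 2.86 + 85.68
= 368.32 mOsm/kg ≈ 368.3 mOsm/kg
Osmolar gap = measured − calculated = 367 − 368.3 = -1.3 mOsm/kg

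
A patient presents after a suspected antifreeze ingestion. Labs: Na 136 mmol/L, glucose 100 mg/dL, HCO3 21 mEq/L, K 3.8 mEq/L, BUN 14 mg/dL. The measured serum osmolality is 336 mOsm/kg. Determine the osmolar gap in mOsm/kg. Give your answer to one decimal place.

53.4 mOsm/kg

Calculated osmolality = 2·Na + glucose/18 + BUN/2.8
= 2·136 + 100/18 + 14/2.8
= 272 + 5.56 + 5
= 282.56 mOsm/kg ≈ 282.6 mOsm/kg
Osmolar gap = measured − calculated = 336 − 282.6 = 53.4 mOsm/kg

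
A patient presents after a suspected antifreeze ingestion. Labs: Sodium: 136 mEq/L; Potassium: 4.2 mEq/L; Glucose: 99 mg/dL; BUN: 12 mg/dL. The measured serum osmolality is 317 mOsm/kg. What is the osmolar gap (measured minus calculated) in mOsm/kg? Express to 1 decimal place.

35.2 mOsm/kg

Calculated osmolality = 2·Na + glucose/18 + BUN/2.8
= 2·136 + 99/18 + 12/2.8
= 272 + 5.50 + 4.29
= 281.79 mOsm/kg ≈ 281.8 mOsm/kg
Osmolar gap = measured − calculated = 317 − 281.8 = 35.2 mOsm/kg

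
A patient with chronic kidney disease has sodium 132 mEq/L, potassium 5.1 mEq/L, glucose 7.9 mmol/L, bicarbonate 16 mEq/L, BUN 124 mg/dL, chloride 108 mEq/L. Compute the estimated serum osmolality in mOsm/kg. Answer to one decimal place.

Calculated osmolality = 2·Na + glucose + BUN/2.8
= 2·132 + 7.9 + 124/2.8
= 264 + 7.90 + 44.29
= 316.19 mOsm/kg

316.2 mOsm/kg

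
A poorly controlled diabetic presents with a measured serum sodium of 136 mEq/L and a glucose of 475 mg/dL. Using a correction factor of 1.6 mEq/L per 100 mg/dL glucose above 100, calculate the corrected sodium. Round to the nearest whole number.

142 mEq/L

Corrected Na = measured Na + 1.6 · (glucose − 100)/100
= 136 + 1.6 · (475 − 100)/100
= 136 + 6
= 142 mEq/L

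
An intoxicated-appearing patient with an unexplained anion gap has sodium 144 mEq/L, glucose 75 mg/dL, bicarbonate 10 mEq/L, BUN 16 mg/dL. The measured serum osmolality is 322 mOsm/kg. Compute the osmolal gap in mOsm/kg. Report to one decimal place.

24.1 mOsm/kg

Calculated osmolality = 2·Na + glucose/18 + BUN/2.8
= 2·144 + 75/18 + 16/2.8
= 288 + 4.17 + 5.71
= 297.88 mOsm/kg ≈ 297.9 mOsm/kg
Osmolar gap = measured − calculated = 322 − 297.9 = 24.1 mOsm/kg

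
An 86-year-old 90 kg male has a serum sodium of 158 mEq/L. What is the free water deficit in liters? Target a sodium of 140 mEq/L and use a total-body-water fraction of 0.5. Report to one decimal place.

5.8 L

TBW = 0.5 · 90 = 45 L
Free water deficit = TBW · (Na/140 − 1)
= 45 · (158/140 − 1)
= 45 · 0.1286
= 5.79 L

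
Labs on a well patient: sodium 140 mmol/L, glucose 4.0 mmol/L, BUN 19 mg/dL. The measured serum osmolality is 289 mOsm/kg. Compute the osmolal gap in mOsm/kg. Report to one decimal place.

-1.8 mOsm/kg

Calculated osmolality = 2·Na + glucose + BUN/2.8
= 2·140 + 4 + 19/2.8
= 280 + 4 + 6.79
= 290.79 mOsm/kg ≈ 290.8 mOsm/kg
Osmolar gap = measured − calculated = 289 − 290.8 = -1.8 mOsm/kg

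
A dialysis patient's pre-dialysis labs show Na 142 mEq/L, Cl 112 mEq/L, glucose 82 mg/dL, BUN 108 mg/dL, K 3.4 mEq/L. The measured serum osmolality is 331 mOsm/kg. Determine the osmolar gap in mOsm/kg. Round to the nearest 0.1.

3.9 mOsm/kg

Calculated osmolality = 2·Na + glucose/18 + BUN/2.8
= 2·142 + 82/18 + 108/2.8
= 284 + 4.56 + 38.57
= 327.13 mOsm/kg ≈ 327.1 mOsm/kg
Osmolar gap = measured − calculated = 331 − 327.1 = 3.9 mOsm/kg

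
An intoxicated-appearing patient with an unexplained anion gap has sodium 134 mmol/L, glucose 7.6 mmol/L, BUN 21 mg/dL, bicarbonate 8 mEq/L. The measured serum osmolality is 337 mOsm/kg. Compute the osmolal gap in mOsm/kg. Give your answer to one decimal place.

53.9 mOsm/kg

Calculated osmolality = 2·Na + glucose + BUN/2.8
= 2·134 + 7.6 + 21/2.8
= 268 + 7.60 + 7.50
= 283.1 mOsm/kg ≈ 283.1 mOsm/kg
Osmolar gap = measured − calculated = 337 − 283.1 = 53.9 mOsm/kg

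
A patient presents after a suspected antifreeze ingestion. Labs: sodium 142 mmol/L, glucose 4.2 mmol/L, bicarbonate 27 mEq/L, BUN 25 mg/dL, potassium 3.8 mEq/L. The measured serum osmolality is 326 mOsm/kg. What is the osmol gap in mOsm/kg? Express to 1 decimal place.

28.9 mOsm/kg

Calculated osmolality = 2·Na + glucose + BUN/2.8
= 2·142 + 4.2 + 25/2.8
= 284 + 4.20 + 8.93
= 297.13 mOsm/kg ≈ 297.1 mOsm/kg
Osmolar gap = measured − calculated = 326 − 297.1 = 28.9 mOsm/kg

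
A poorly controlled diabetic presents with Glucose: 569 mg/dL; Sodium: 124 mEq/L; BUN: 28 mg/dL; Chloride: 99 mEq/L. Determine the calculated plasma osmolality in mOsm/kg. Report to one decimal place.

289.6 mOsm/kg

Calculated osmolality = 2·Na + glucose/18 + BUN/2.8
= 2·124 + 569/18 + 28/2.8
= 248 + 31.61 + 10
= 289.61 mOsm/kg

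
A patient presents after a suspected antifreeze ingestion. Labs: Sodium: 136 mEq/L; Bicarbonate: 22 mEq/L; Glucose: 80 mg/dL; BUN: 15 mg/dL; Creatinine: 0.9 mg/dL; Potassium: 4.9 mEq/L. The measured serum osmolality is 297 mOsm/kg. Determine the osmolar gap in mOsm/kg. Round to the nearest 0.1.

Calculated osmolality = 2·Na + glucose/18 + BUN/2.8
= 2·136 + 80/18 + 15/2.8
= 272 + 4.44 + 5.36
= 281.8 mOsm/kg ≈ 281.8 mOsm/kg
Osmolar gap = measured − calculated = 297 − 281.8 = 15.2 mOsm/kg

15.2 mOsm/kg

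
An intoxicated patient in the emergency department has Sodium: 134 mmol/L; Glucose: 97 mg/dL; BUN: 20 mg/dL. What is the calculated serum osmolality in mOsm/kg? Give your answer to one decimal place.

Calculated osmolality = 2·Na + glucose/18 + BUN/2.8
= 2·134 + 97/18 + 20/2.8
= 268 + 5.39 + 7.14
= 280.53 mOsm/kg

280.5 mOsm/kg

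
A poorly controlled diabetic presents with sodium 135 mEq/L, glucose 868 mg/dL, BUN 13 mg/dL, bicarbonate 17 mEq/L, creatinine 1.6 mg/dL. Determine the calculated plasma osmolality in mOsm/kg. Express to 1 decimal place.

Calculated osmolality = 2·Na + glucose/18 + BUN/2.8
= 2·135 + 868/18 + 13/2.8
= 270 + 48.22 + 4.64
= 322.86 mOsm/kg

322.9 mOsm/kg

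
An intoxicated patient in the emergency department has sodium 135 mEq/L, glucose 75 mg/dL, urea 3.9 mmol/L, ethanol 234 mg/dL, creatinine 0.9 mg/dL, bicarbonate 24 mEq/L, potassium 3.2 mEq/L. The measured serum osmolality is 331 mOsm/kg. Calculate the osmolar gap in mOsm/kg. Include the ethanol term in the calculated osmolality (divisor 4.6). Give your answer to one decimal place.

Calculated osmolality = 2·Na + glucose/18 + urea + ethanol/4.6
= 2·135 + 75/18 + 3.9 + 234/4.6
= 270 + 4.17 + 3.90 + 50.87
= 328.94 mOsm/kg ≈ 328.9 mOsm/kg
Osmolar gap = measured − calculated = 331 − 328.9 = 2.1 mOsm/kg

2.1 mOsm/kg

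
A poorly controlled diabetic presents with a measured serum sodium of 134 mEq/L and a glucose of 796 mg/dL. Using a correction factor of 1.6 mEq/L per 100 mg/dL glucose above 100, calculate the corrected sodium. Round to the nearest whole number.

Corrected Na = measured Na + 1.6 · (glucose − 100)/100
= 134 + 1.6 · (796 − 100)/100
= 134 + 11.1
= 145.1 mEq/L

145 mEq/L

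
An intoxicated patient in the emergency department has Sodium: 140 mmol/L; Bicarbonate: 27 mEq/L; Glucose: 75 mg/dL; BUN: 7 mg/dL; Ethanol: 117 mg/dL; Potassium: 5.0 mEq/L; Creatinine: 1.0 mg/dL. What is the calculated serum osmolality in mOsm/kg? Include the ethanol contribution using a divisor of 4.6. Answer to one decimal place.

Calculated osmolality = 2·Na + glucose/18 + BUN/2.8 + ethanol/4.6
= 2·140 + 75/18 + 7/2.8 + 117/4.6
= 280 + 4.17 + 2.50 + 25.43
= 312.1 mOsm/kg

312.1 mOsm/kg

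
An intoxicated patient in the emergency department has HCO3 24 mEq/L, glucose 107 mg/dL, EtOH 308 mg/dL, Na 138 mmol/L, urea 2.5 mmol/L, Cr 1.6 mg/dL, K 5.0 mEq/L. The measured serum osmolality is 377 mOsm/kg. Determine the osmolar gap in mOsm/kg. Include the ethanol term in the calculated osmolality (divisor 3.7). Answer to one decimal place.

Calculated osmolality = 2·Na + glucose/18 + urea + ethanol/3.7
= 2·138 + 107/18 + 2.5 + 308/3.7
= 276 + 5.94 + 2.50 + 83.24
= 367.68 mOsm/kg ≈ 367.7 mOsm/kg
Osmolar gap = measured − calculated = 377 − 367.7 = 9.3 mOsm/kg

9.3 mOsm/kg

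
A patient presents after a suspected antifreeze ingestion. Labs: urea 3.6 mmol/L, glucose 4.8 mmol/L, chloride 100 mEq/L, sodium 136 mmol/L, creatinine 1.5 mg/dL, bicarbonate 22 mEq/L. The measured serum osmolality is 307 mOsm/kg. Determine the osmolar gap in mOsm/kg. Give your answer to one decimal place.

26.6 mOsm/kg

Calculated osmolality = 2·Na + glucose + urea
= 2·136 + 4.8 + 3.6
= 272 + 4.80 + 3.60
= 280.4 mOsm/kg ≈ 280.4 mOsm/kg
Osmolar gap = measured − calculated = 307 − 280.4 = 26.6 mOsm/kg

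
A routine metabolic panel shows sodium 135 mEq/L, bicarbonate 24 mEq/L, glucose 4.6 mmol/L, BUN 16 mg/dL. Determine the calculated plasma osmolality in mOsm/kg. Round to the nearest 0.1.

Calculated osmolality = 2·Na + glucose + BUN/2.8
= 2·135 + 4.6 + 16/2.8
= 270 + 4.60 + 5.71
= 280.31 mOsm/kg

280.3 mOsm/kg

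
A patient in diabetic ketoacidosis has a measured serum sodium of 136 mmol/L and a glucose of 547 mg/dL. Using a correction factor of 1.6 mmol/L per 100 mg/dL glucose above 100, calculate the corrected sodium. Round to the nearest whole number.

Corrected Na = measured Na + 1.6 · (glucose − 100)/100
= 136 + 1.6 · (547 − 100)/100
= 136 + 7.2
= 143.2 mmol/L

143 mmol/L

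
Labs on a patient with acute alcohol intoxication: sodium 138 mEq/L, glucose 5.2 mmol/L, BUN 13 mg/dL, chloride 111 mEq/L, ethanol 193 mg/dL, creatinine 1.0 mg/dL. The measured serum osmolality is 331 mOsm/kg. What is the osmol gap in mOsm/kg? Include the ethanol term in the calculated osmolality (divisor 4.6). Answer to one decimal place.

3.2 mOsm/kg

Calculated osmolality = 2·Na + glucose + BUN/2.8 + ethanol/4.6
= 2·138 + 5.2 + 13/2.8 + 193/4.6
= 276 + 5.20 + 4.64 + 41.96
= 327.8 mOsm/kg ≈ 327.8 mOsm/kg
Osmolar gap = measured − calculated = 331 − 327.8 = 3.2 mOsm/kg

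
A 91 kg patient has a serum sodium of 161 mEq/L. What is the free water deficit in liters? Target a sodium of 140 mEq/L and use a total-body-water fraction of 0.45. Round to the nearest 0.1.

6.1 L

TBW = 0.45 · 91 = 40.95 L
Free water deficit = TBW · (Na/140 − 1)
= 40.95 · (161/140 − 1)
= 40.95 · 0.15
= 6.14 L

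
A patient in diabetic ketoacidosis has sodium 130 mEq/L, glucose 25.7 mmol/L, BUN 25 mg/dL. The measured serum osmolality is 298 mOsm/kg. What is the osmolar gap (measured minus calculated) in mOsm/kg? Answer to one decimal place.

3.4 mOsm/kg

Calculated osmolality = 2·Na + glucose + BUN/2.8
= 2·130 + 25.7 + 25/2.8
= 260 + 25.70 + 8.93
= 294.63 mOsm/kg ≈ 294.6 mOsm/kg
Osmolar gap = measured − calculated = 298 − 294.6 = 3.4 mOsm/kg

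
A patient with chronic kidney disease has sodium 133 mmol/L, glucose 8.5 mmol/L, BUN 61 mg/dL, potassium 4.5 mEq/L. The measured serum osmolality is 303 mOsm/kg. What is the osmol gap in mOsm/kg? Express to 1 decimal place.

6.7 mOsm/kg

Calculated osmolality = 2·Na + glucose + BUN/2.8
= 2·133 + 8.5 + 61/2.8
= 266 + 8.50 + 21.79
= 296.29 mOsm/kg ≈ 296.3 mOsm/kg
Osmolar gap = measured − calculated = 303 − 296.3 = 6.7 mOsm/kg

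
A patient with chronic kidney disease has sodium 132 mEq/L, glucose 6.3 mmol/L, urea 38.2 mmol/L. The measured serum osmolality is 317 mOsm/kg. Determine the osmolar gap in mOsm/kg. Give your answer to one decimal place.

8.5 mOsm/kg

Calculated osmolality = 2·Na + glucose + urea
= 2·132 + 6.3 + 38.2
= 264 + 6.30 + 38.20
= 308.5 mOsm/kg ≈ 308.5 mOsm/kg
Osmolar gap = measured − calculated = 317 − 308.5 = 8.5 mOsm/kg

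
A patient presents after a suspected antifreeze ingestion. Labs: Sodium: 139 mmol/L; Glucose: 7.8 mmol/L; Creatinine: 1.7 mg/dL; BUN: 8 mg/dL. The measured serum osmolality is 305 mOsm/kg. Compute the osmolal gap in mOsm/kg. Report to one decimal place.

Calculated osmolality = 2·Na + glucose + BUN/2.8
= 2·139 + 7.8 + 8/2.8
= 278 + 7.80 + 2.86
= 288.66 mOsm/kg ≈ 288.7 mOsm/kg
Osmolar gap = measured − calculated = 305 − 288.7 = 16.3 mOsm/kg

16.3 mOsm/kg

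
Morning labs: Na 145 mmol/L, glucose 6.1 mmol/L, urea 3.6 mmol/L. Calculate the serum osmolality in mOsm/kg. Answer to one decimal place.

Calculated osmolality = 2·Na + glucose + urea
= 2·145 + 6.1 + 3.6
= 290 + 6.10 + 3.60
= 299.7 mOsm/kg

299.7 mOsm/kg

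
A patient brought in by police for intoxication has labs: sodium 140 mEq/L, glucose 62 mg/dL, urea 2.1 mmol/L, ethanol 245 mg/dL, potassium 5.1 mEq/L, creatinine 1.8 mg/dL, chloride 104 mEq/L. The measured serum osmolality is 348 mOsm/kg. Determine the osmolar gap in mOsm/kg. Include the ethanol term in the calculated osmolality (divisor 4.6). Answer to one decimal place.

9.2 mOsm/kg

Calculated osmolality = 2·Na + glucose/18 + urea + ethanol/4.6
= 2·140 + 62/18 + 2.1 + 245/4.6
= 280 + 3.44 + 2.10 + 53.26
= 338.8 mOsm/kg ≈ 338.8 mOsm/kg
Osmolar gap = measured − calculated = 348 − 338.8 = 9.2 mOsm/kg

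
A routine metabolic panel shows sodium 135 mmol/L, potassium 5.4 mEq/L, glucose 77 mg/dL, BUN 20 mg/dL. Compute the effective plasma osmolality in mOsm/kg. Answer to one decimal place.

Effective osmolality excludes urea (freely permeant across cell membranes):
2·Na + glucose/18
= 2·135 + 77/18
= 270 + 4.28
= 274.28 mOsm/kg

274.3 mOsm/kg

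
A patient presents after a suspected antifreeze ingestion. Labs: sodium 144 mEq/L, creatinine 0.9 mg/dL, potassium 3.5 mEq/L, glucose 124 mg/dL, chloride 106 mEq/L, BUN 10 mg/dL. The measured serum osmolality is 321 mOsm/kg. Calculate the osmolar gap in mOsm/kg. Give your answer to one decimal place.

22.5 mOsm/kg

Calculated osmolality = 2·Na + glucose/18 + BUN/2.8
= 2·144 + 124/18 + 10/2.8
= 288 + 6.89 + 3.57
= 298.46 mOsm/kg ≈ 298.5 mOsm/kg
Osmolar gap = measured − calculated = 321 − 298.5 = 22.5 mOsm/kg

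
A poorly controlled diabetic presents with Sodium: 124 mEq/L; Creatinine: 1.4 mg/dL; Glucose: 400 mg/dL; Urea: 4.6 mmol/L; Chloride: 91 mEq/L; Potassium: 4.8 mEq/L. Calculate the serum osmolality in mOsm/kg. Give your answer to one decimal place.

Calculated osmolality = 2·Na + glucose/18 + urea
= 2·124 + 400/18 + 4.6
= 248 + 22.22 + 4.60
= 274.82 mOsm/kg

274.8 mOsm/kg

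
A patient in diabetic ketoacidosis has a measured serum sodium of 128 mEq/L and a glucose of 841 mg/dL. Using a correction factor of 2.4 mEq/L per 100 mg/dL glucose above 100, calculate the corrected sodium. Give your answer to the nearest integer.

Corrected Na = measured Na + 2.4 · (glucose − 100)/100
= 128 + 2.4 · (841 − 100)/100
= 128 + 17.8
= 145.8 mEq/L

146 mEq/L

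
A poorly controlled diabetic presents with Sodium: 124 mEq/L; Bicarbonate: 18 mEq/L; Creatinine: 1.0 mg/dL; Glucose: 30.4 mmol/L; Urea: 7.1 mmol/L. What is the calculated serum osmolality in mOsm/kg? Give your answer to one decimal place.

285.5 mOsm/kg

Calculated osmolality = 2·Na + glucose + urea
= 2·124 + 30.4 + 7.1
= 248 + 30.40 + 7.10
= 285.5 mOsm/kg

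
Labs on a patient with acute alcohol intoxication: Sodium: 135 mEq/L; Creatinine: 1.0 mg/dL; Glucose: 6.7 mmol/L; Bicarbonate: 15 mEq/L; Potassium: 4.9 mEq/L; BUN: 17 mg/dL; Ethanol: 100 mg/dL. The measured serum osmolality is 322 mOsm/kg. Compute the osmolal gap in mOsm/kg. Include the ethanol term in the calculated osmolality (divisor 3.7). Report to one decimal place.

12.2 mOsm/kg

Calculated osmolality = 2·Na + glucose + BUN/2.8 + ethanol/3.7
= 2·135 + 6.7 + 17/2.8 + 100/3.7
= 270 + 6.70 + 6.07 + 27.03
= 309.8 mOsm/kg ≈ 309.8 mOsm/kg
Osmolar gap = measured − calculated = 322 − 309.8 = 12.2 mOsm/kg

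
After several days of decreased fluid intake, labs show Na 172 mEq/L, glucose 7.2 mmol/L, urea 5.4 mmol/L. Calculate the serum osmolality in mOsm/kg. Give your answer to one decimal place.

356.6 mOsm/kg

Calculated osmolality = 2·Na + glucose + urea
= 2·172 + 7.2 + 5.4
= 344 + 7.20 + 5.40
= 356.6 mOsm/kg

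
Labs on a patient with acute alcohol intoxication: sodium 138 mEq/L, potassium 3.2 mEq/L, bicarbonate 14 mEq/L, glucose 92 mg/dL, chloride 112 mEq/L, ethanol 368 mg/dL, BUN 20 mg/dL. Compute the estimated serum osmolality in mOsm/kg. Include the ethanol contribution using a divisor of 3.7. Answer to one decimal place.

387.7 mOsm/kg

Calculated osmolality = 2·Na + glucose/18 + BUN/2.8 + ethanol/3.7
= 2·138 + 92/18 + 20/2.8 + 368/3.7
= 276 + 5.11 + 7.14 + 99.46
= 387.71 mOsm/kg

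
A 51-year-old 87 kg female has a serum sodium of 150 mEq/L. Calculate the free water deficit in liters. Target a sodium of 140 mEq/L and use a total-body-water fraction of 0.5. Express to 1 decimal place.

3.1 L

TBW = 0.5 · 87 = 43.5 L
Free water deficit = TBW · (Na/140 − 1)
= 43.5 · (150/140 − 1)
= 43.5 · 0.0714
= 3.11 L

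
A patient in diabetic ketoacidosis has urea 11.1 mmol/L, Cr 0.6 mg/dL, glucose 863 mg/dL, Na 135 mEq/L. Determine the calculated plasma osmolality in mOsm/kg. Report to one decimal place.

Calculated osmolality = 2·Na + glucose/18 + urea
= 2·135 + 863/18 + 11.1
= 270 + 47.94 + 11.10
= 329.04 mOsm/kg

329.0 mOsm/kg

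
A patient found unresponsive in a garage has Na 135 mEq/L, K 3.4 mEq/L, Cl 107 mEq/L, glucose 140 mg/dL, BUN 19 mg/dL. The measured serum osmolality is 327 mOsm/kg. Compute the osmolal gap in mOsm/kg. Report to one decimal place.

42.4 mOsm/kg

Calculated osmolality = 2·Na + glucose/18 + BUN/2.8
= 2·135 + 140/18 + 19/2.8
= 270 + 7.78 + 6.79
= 284.57 mOsm/kg ≈ 284.6 mOsm/kg
Osmolar gap = measured − calculated = 327 − 284.6 = 42.4 mOsm/kg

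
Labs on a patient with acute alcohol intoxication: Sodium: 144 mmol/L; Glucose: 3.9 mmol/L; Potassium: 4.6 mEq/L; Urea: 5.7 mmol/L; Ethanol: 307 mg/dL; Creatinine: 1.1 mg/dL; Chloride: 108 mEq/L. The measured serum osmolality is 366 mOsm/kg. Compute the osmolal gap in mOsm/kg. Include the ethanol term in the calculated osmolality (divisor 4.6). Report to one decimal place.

Calculated osmolality = 2·Na + glucose + urea + ethanol/4.6
= 2·144 + 3.9 + 5.7 + 307/4.6
= 288 + 3.90 + 5.70 + 66.74
= 364.34 mOsm/kg ≈ 364.3 mOsm/kg
Osmolar gap = measured − calculated = 366 − 364.3 = 1.7 mOsm/kg

1.7 mOsm/kg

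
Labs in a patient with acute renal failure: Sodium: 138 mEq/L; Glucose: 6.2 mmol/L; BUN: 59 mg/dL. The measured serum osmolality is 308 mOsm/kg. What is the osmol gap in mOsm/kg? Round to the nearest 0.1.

Calculated osmolality = 2·Na + glucose + BUN/2.8
= 2·138 + 6.2 + 59/2.8
= 276 + 6.20 + 21.07
= 303.27 mOsm/kg ≈ 303.3 mOsm/kg
Osmolar gap = measured − calculated = 308 − 303.3 = 4.7 mOsm/kg

4.7 mOsm/kg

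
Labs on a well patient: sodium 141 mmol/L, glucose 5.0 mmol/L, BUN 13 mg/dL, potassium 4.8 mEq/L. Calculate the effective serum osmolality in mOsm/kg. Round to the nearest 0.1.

Effective osmolality excludes urea (freely permeant across cell membranes):
2·Na + glucose
= 2·141 + 5
= 282 + 5
= 287 mOsm/kg

287.0 mOsm/kg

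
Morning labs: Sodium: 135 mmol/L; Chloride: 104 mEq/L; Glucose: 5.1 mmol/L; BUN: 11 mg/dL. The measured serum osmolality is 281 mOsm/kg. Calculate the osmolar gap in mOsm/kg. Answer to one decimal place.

2.0 mOsm/kg

Calculated osmolality = 2·Na + glucose + BUN/2.8
= 2·135 + 5.1 + 11/2.8
= 270 + 5.10 + 3.93
= 279.03 mOsm/kg ≈ 279.0 mOsm/kg
Osmolar gap = measured − calculated = 281 − 279.0 = 2.0 mOsm/kg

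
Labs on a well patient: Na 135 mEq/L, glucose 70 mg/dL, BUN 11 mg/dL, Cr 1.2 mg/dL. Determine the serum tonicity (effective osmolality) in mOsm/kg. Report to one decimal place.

Effective osmolality excludes urea (freely permeant across cell membranes):
2·Na + glucose/18
= 2·135 + 70/18
= 270 + 3.89
= 273.89 mOsm/kg

273.9 mOsm/kg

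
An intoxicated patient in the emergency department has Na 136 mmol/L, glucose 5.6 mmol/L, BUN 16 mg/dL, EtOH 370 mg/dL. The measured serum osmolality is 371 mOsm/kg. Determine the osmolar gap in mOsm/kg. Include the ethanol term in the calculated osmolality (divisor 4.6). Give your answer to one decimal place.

7.3 mOsm/kg

Calculated osmolality = 2·Na + glucose + BUN/2.8 + ethanol/4.6
= 2·136 + 5.6 + 16/2.8 + 370/4.6
= 272 + 5.60 + 5.71 + 80.43
= 363.74 mOsm/kg ≈ 363.7 mOsm/kg
Osmolar gap = measured − calculated = 371 − 363.7 = 7.3 mOsm/kg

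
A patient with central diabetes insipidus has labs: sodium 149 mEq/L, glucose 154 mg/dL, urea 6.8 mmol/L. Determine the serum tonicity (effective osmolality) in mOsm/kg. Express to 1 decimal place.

306.6 mOsm/kg

Effective osmolality excludes urea (freely permeant across cell membranes):
2·Na + glucose/18
= 2·149 + 154/18
= 298 + 8.56
= 306.56 mOsm/kg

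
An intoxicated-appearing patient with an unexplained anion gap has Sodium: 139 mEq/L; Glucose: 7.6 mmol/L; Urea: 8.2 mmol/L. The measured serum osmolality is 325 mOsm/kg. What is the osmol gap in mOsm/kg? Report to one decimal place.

Calculated osmolality = 2·Na + glucose + urea
= 2·139 + 7.6 + 8.2
= 278 + 7.60 + 8.20
= 293.8 mOsm/kg ≈ 293.8 mOsm/kg
Osmolar gap = measured − calculated = 325 − 293.8 = 31.2 mOsm/kg

31.2 mOsm/kg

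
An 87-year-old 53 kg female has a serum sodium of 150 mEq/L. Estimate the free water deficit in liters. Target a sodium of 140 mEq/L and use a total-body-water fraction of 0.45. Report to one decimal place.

1.7 L

TBW = 0.45 · 53 = 23.85 L
Free water deficit = TBW · (Na/140 − 1)
= 23.85 · (150/140 − 1)
= 23.85 · 0.0714
= 1.7 L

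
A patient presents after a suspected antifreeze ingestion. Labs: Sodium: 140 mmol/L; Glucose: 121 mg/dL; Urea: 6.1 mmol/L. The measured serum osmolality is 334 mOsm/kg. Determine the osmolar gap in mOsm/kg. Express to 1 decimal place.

Calculated osmolality = 2·Na + glucose/18 + urea
= 2·140 + 121/18 + 6.1
= 280 + 6.72 + 6.10
= 292.82 mOsm/kg ≈ 292.8 mOsm/kg
Osmolar gap = measured − calculated = 334 − 292.8 = 41.2 mOsm/kg

41.2 mOsm/kg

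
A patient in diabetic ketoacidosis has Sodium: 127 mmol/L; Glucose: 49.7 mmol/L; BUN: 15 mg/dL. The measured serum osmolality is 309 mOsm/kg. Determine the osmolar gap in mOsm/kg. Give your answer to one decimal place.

-0.1 mOsm/kg

Calculated osmolality = 2·Na + glucose + BUN/2.8
= 2·127 + 49.7 + 15/2.8
= 254 + 49.70 + 5.36
= 309.06 mOsm/kg ≈ 309.1 mOsm/kg
Osmolar gap = measured − calculated = 309 − 309.1 = -0.1 mOsm/kg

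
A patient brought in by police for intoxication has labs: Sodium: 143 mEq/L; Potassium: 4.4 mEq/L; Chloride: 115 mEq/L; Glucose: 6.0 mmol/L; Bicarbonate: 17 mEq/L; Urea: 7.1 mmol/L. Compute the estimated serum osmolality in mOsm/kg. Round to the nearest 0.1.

Calculated osmolality = 2·Na + glucose + urea
= 2·143 + 6 + 7.1
= 286 + 6 + 7.10
= 299.1 mOsm/kg

299.1 mOsm/kg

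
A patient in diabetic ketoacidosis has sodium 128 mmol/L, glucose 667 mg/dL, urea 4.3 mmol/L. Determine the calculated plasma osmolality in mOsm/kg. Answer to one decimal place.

Calculated osmolality = 2·Na + glucose/18 + urea
= 2·128 + 667/18 + 4.3
= 256 + 37.06 + 4.30
= 297.36 mOsm/kg

297.4 mOsm/kg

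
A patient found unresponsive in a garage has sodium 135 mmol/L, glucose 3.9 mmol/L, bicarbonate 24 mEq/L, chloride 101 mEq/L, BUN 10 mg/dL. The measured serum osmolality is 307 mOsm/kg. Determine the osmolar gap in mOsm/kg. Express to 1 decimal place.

29.5 mOsm/kg

Calculated osmolality = 2·Na + glucose + BUN/2.8
= 2·135 + 3.9 + 10/2.8
= 270 + 3.90 + 3.57
= 277.47 mOsm/kg ≈ 277.5 mOsm/kg
Osmolar gap = measured − calculated = 307 − 277.5 = 29.5 mOsm/kg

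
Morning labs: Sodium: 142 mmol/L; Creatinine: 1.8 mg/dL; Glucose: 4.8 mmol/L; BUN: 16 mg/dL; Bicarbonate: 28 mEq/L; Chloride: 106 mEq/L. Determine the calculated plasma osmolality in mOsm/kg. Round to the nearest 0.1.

294.5 mOsm/kg

Calculated osmolality = 2·Na + glucose + BUN/2.8
= 2·142 + 4.8 + 16/2.8
= 284 + 4.80 + 5.71
= 294.51 mOsm/kg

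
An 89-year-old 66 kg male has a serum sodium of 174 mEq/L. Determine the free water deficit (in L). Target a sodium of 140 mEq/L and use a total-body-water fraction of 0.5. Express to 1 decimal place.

8.0 L

TBW = 0.5 · 66 = 33 L
Free water deficit = TBW · (Na/140 − 1)
= 33 · (174/140 − 1)
= 33 · 0.2429
= 8.02 L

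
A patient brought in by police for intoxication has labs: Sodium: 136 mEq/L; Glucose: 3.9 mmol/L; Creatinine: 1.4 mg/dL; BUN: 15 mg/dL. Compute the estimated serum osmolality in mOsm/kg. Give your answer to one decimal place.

Calculated osmolality = 2·Na + glucose + BUN/2.8
= 2·136 + 3.9 + 15/2.8
= 272 + 3.90 + 5.36
= 281.26 mOsm/kg

281.3 mOsm/kg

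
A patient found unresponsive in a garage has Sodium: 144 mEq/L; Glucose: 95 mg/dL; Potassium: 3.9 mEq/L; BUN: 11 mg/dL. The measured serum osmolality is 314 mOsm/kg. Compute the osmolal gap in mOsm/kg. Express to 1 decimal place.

16.8 mOsm/kg

Calculated osmolality = 2·Na + glucose/18 + BUN/2.8
= 2·144 + 95/18 + 11/2.8
= 288 + 5.28 + 3.93
= 297.21 mOsm/kg ≈ 297.2 mOsm/kg
Osmolar gap = measured − calculated = 314 − 297.2 = 16.8 mOsm/kg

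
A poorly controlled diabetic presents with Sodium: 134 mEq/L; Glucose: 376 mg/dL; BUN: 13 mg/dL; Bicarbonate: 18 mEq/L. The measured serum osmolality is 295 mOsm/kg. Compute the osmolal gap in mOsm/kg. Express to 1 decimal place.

Calculated osmolality = 2·Na + glucose/18 + BUN/2.8
= 2·134 + 376/18 + 13/2.8
= 268 + 20.89 + 4.64
= 293.53 mOsm/kg ≈ 293.5 mOsm/kg
Osmolar gap = measured − calculated = 295 − 293.5 = 1.5 mOsm/kg

1.5 mOsm/kg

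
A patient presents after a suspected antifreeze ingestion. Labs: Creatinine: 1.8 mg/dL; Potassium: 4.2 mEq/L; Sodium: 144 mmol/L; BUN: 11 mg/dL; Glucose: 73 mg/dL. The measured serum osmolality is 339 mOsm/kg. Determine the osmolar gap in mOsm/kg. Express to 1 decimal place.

43.0 mOsm/kg

Calculated osmolality = 2·Na + glucose/18 + BUN/2.8
= 2·144 + 73/18 + 11/2.8
= 288 + 4.06 + 3.93
= 295.99 mOsm/kg ≈ 296.0 mOsm/kg
Osmolar gap = measured − calculated = 339 − 296.0 = 43.0 mOsm/kg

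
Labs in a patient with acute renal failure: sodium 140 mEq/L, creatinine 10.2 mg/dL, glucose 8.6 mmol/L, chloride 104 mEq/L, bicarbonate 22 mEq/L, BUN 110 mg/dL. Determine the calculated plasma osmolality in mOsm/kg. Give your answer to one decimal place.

327.9 mOsm/kg

Calculated osmolality = 2·Na + glucose + BUN/2.8
= 2·140 + 8.6 + 110/2.8
= 280 + 8.60 + 39.29
= 327.89 mOsm/kg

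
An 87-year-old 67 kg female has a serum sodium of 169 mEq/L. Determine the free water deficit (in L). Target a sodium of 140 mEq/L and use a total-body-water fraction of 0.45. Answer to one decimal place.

TBW = 0.45 · 67 = 30.15 L
Free water deficit = TBW · (Na/140 − 1)
= 30.15 · (169/140 − 1)
= 30.15 · 0.2071
= 6.24 L

6.2 L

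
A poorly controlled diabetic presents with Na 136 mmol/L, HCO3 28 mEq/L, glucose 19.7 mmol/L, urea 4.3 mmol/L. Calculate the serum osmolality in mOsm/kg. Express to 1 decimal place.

Calculated osmolality = 2·Na + glucose + urea
= 2·136 + 19.7 + 4.3
= 272 + 19.70 + 4.30
= 296 mOsm/kg

296.0 mOsm/kg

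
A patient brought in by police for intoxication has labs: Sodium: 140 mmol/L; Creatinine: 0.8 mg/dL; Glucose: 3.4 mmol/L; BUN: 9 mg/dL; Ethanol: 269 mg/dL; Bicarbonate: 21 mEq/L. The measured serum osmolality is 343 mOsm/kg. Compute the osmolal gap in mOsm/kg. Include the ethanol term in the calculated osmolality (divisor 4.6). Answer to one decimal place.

-2.1 mOsm/kg

Calculated osmolality = 2·Na + glucose + BUN/2.8 + ethanol/4.6
= 2·140 + 3.4 + 9/2.8 + 269/4.6
= 280 + 3.40 + 3.21 + 58.48
= 345.09 mOsm/kg ≈ 345.1 mOsm/kg
Osmolar gap = measured − calculated = 343 − 345.1 = -2.1 mOsm/kg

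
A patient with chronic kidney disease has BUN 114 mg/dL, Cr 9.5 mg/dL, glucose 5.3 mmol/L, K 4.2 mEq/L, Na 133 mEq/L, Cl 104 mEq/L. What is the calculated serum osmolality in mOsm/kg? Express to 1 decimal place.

312.0 mOsm/kg

Calculated osmolality = 2·Na + glucose + BUN/2.8
= 2·133 + 5.3 + 114/2.8
= 266 + 5.30 + 40.71
= 312.01 mOsm/kg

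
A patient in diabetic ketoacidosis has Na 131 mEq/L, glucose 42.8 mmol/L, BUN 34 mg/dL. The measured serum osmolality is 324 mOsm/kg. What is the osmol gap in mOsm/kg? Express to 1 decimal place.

Calculated osmolality = 2·Na + glucose + BUN/2.8
= 2·131 + 42.8 + 34/2.8
= 262 + 42.80 + 12.14
= 316.94 mOsm/kg ≈ 316.9 mOsm/kg
Osmolar gap = measured − calculated = 324 − 316.9 = 7.1 mOsm/kg

7.1 mOsm/kg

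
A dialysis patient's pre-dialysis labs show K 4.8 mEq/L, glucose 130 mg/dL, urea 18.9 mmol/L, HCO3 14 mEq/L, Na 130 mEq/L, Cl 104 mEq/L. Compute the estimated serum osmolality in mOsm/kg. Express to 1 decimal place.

286.1 mOsm/kg

Calculated osmolality = 2·Na + glucose/18 + urea
= 2·130 + 130/18 + 18.9
= 260 + 7.22 + 18.90
= 286.12 mOsm/kg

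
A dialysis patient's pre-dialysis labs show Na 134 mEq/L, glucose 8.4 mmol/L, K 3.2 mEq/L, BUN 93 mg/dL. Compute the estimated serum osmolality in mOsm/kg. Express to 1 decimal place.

309.6 mOsm/kg

Calculated osmolality = 2·Na + glucose + BUN/2.8
= 2·134 + 8.4 + 93/2.8
= 268 + 8.40 + 33.21
= 309.61 mOsm/kg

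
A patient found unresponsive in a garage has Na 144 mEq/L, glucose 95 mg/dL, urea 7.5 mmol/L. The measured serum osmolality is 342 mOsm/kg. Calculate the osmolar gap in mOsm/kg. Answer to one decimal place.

Calculated osmolality = 2·Na + glucose/18 + urea
= 2·144 + 95/18 + 7.5
= 288 + 5.28 + 7.50
= 300.78 mOsm/kg ≈ 300.8 mOsm/kg
Osmolar gap = measured − calculated = 342 − 300.8 = 41.2 mOsm/kg

41.2 mOsm/kg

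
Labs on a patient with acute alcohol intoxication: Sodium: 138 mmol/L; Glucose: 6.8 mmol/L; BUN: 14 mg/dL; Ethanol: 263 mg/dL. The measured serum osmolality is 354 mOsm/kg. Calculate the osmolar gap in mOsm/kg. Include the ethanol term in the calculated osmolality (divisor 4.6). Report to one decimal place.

Calculated osmolality = 2·Na + glucose + BUN/2.8 + ethanol/4.6
= 2·138 + 6.8 + 14/2.8 + 263/4.6
= 276 + 6.80 + 5 + 57.17
= 344.97 mOsm/kg ≈ 345.0 mOsm/kg
Osmolar gap = measured − calculated = 354 − 345.0 = 9.0 mOsm/kg

9.0 mOsm/kg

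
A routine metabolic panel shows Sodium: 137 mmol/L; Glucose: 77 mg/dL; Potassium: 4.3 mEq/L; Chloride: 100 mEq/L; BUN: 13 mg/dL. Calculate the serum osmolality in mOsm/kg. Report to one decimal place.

Calculated osmolality = 2·Na + glucose/18 + BUN/2.8
= 2·137 + 77/18 + 13/2.8
= 274 + 4.28 + 4.64
= 282.92 mOsm/kg

282.9 mOsm/kg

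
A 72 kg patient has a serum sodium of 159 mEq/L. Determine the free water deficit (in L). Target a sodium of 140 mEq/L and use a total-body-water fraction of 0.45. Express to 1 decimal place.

TBW = 0.45 · 72 = 32.4 L
Free water deficit = TBW · (Na/140 − 1)
= 32.4 · (159/140 − 1)
= 32.4 · 0.1357
= 4.4 L

4.4 L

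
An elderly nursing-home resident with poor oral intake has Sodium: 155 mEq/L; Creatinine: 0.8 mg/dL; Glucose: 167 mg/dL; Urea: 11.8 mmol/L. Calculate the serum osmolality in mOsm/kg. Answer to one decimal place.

Calculated osmolality = 2·Na + glucose/18 + urea
= 2·155 + 167/18 + 11.8
= 310 + 9.28 + 11.80
= 331.08 mOsm/kg

331.1 mOsm/kg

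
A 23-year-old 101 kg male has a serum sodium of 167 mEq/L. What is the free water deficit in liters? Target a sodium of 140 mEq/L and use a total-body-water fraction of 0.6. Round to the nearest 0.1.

11.7 L

TBW = 0.6 · 101 = 60.6 L
Free water deficit = TBW · (Na/140 − 1)
= 60.6 · (167/140 − 1)
= 60.6 · 0.1929
= 11.69 L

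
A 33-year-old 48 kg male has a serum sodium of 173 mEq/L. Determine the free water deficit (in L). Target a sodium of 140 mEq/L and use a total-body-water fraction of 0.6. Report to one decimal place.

6.8 L

TBW = 0.6 · 48 = 28.8 L
Free water deficit = TBW · (Na/140 − 1)
= 28.8 · (173/140 − 1)
= 28.8 · 0.2357
= 6.79 L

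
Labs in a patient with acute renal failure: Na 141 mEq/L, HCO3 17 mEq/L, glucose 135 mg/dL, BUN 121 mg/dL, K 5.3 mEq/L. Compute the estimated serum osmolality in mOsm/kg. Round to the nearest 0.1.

Calculated osmolality = 2·Na + glucose/18 + BUN/2.8
= 2·141 + 135/18 + 121/2.8
= 282 + 7.50 + 43.21
= 332.71 mOsm/kg

332.7 mOsm/kg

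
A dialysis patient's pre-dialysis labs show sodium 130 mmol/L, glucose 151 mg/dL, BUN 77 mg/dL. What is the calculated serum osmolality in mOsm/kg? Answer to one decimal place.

295.9 mOsm/kg

Calculated osmolality = 2·Na + glucose/18 + BUN/2.8
= 2·130 + 151/18 + 77/2.8
= 260 + 8.39 + 27.50
= 295.89 mOsm/kg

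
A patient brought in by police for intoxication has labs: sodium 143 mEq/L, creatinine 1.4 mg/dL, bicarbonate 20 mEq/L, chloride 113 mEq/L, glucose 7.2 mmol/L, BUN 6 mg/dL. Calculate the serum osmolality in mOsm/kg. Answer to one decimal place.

Calculated osmolality = 2·Na + glucose + BUN/2.8
= 2·143 + 7.2 + 6/2.8
= 286 + 7.20 + 2.14
= 295.34 mOsm/kg

295.3 mOsm/kg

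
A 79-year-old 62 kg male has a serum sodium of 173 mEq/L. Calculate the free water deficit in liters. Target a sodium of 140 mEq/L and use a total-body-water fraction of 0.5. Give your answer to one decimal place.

7.3 L

TBW = 0.5 · 62 = 31 L
Free water deficit = TBW · (Na/140 − 1)
= 31 · (173/140 − 1)
= 31 · 0.2357
= 7.31 L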